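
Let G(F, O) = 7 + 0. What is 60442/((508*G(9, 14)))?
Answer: 30221/1778 ≈ 16.997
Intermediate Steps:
G(F, O) = 7
60442/((508*G(9, 14))) = 60442/((508*7)) = 60442/3556 = 60442*(1/3556) = 30221/1778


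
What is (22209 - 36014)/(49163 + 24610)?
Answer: -13805/73773 ≈ -0.18713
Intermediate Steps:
(22209 - 36014)/(49163 + 24610) = -13805/73773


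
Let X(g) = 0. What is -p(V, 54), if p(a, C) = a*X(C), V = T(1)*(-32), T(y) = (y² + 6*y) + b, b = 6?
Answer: 0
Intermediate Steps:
T(y) = 6 + y² + 6*y (T(y) = (y² + 6*y) + 6 = 6 + y² + 6*y)
V = -416 (V = (6 + 1² + 6*1)*(-32) = (6 + 1 + 6)*(-32) = 13*(-32) = -416)
p(a, C) = 0 (p(a, C) = a*0 = 0)
-p(V, 54) = -1*0 = 0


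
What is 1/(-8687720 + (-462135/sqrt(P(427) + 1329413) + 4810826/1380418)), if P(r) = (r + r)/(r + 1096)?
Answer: -931074378004278433410630951/8088910233217445434931767336820938 + 73385260887739645*sqrt(342623700791)/8088910233217445434931767336820938 ≈ -1.1510e-7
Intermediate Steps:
P(r) = 2*r/(1096 + r) (P(r) = (2*r)/(1096 + r) = 2*r/(1096 + r))
1/(-8687720 + (-462135/sqrt(P(427) + 1329413) + 4810826/1380418)) = 1/(-8687720 + (-462135/sqrt(2*427/(1096 + 427) + 1329413) + 4810826/1380418)) = 1/(-8687720 + (-462135/sqrt(2*427/1523 + 1329413) + 4810826*(1/1380418))) = 1/(-8687720 + (-462135/sqrt(2*427*(1/1523) + 1329413) + 2405413/690209)) = 1/(-8687720 + (-462135/sqrt(854/1523 + 1329413) + 2405413/690209)) = 1/(-8687720 + (-462135*sqrt(342623700791)/674898951 + 2405413/690209)) = 1/(-8687720 + (-154045*sqrt(342623700791)/224966317 + 2405413/690209)) = 1/(-8687720 + (2405413/690209 - 154045*sqrt(342623700791)/224966317)) = 1/(-5996340128067/690209 - 154045*sqrt(342623700791)/224966317)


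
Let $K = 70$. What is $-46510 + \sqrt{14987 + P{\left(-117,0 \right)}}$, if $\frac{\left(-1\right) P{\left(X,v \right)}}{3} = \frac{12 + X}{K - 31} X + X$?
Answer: $-46510 + \sqrt{14393} \approx -46390.0$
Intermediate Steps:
$P{\left(X,v \right)} = - 3 X - 3 X \left(\frac{4}{13} + \frac{X}{39}\right)$ ($P{\left(X,v \right)} = - 3 \left(\frac{12 + X}{70 - 31} X + X\right) = - 3 \left(\frac{12 + X}{39} X + X\right) = - 3 \left(\left(12 + X\right) \frac{1}{39} X + X\right) = - 3 \left(\left(\frac{4}{13} + \frac{X}{39}\right) X + X\right) = - 3 \left(X \left(\frac{4}{13} + \frac{X}{39}\right) + X\right) = - 3 \left(X + X \left(\frac{4}{13} + \frac{X}{39}\right)\right) = - 3 X - 3 X \left(\frac{4}{13} + \frac{X}{39}\right)$)
$-46510 + \sqrt{14987 + P{\left(-117,0 \right)}} = -46510 + \sqrt{14987 - - 9 \left(51 - 117\right)} = -46510 + \sqrt{14987 - \left(-9\right) \left(-66\right)} = -46510 + \sqrt{14987 - 594} = -46510 + \sqrt{14393}$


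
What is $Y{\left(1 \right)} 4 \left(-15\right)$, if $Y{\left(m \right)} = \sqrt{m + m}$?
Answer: $- 60 \sqrt{2} \approx -84.853$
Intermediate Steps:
$Y{\left(m \right)} = \sqrt{2} \sqrt{m}$ ($Y{\left(m \right)} = \sqrt{2 m} = \sqrt{2} \sqrt{m}$)
$Y{\left(1 \right)} 4 \left(-15\right) = \sqrt{2} \sqrt{1} \cdot 4 \left(-15\right) = \sqrt{2} \cdot 1 \cdot 4 \left(-15\right) = \sqrt{2} \cdot 4 \left(-15\right) = 4 \sqrt{2} \left(-15\right) = - 60 \sqrt{2}$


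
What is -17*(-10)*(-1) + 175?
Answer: 5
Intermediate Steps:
-17*(-10)*(-1) + 175 = 170*(-1) + 175 = -170 + 175 = 5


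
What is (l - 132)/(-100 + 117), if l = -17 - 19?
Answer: -168/17 ≈ -9.8824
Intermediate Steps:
l = -36
(l - 132)/(-100 + 117) = (-36 - 132)/(-100 + 117) = -168/17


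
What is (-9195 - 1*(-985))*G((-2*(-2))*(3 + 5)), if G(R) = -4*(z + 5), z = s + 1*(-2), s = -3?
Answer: 0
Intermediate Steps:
z = -5 (z = -3 + 1*(-2) = -3 - 2 = -5)
G(R) = 0 (G(R) = -4*(-5 + 5) = -4*0 = 0)
(-9195 - 1*(-985))*G((-2*(-2))*(3 + 5)) = (-9195 - 1*(-985))*0 = (-9195 + 985)*0 = -8210*0 = 0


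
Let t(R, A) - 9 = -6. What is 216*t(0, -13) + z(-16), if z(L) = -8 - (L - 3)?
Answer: 659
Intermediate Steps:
t(R, A) = 3 (t(R, A) = 9 - 6 = 3)
z(L) = -5 - L (z(L) = -8 - (-3 + L) = -8 + (3 - L) = -5 - L)
216*t(0, -13) + z(-16) = 216*3 + (-5 - 1*(-16)) = 648 + (-5 + 16) = 648 + 11 = 659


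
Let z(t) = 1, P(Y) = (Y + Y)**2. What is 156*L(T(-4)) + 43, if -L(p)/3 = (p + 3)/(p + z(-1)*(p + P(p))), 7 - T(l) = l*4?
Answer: 40399/1081 ≈ 37.372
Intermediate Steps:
P(Y) = 4*Y**2 (P(Y) = (2*Y)**2 = 4*Y**2)
T(l) = 7 - 4*l (T(l) = 7 - l*4 = 7 - 4*l)
L(p) = -3*(3 + p)/(2*p + 4*p**2) (L(p) = -3*(p + 3)/(p + 1*(p + 4*p**2)) = -3*(3 + p)/(p + (p + 4*p**2)) = -3*(3 + p)/(2*p + 4*p**2))
156*L(T(-4)) + 43 = 156*(3*(-3 - (7 - 4*(-4)))/(2*(7 - 4*(-4))*(1 + 2*(7 - 4*(-4))))) + 43 = 156*(3*(-3 - (7 + 16))/(2*(7 + 16)*(1 + 2*(7 + 16)))) + 43 = 156*((3/2)*(-3 - 1*23)/(23*(1 + 2*23))) + 43 = 156*((3/2)*(1/23)*(-3 - 23)/(1 + 46)) + 43 = 156*((3/2)*(1/23)*(-26)/47) + 43 = 156*((3/2)*(1/23)*(1/47)*(-26)) + 43 = 156*(-39/1081) + 43 = -6084/1081 + 43 = 40399/1081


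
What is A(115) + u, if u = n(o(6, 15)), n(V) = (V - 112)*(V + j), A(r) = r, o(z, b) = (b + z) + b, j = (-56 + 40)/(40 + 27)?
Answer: -174391/67 ≈ -2602.9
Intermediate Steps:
j = -16/67 ≈ -0.23881
o(z, b) = z + 2*b
n(V) = (-112 + V)*(-16/67 + V) (n(V) = (V - 112)*(V - 16/67) = (-112 + V)*(-16/67 + V))
u = -182096/67 (u = 1792/67 + (6 + 2*15)² - 7520*(6 + 2*15)/67 = 1792/67 + (6 + 30)² - 7520*(6 + 30)/67 = 1792/67 + 36² - 7520/67*36 = 1792/67 + 1296 - 270720/67 = -182096/67 ≈ -2717.9)
A(115) + u = 115 - 182096/67 = -174391/67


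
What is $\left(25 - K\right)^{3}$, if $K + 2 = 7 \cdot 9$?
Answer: $-46656$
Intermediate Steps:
$K = 61$ ($K = -2 + 7 \cdot 9 = -2 + 63 = 61$)
$\left(25 - K\right)^{3} = \left(25 - 61\right)^{3} = \left(-36\right)^{3} = -46656$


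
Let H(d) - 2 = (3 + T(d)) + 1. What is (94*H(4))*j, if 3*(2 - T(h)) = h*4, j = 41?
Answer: 30832/3 ≈ 10277.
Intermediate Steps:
T(h) = 2 - 4*h/3 (T(h) = 2 - h*4/3 = 2 - 4*h/3)
H(d) = 8 - 4*d/3 (H(d) = 2 + ((3 + (2 - 4*d/3)) + 1) = 2 + ((5 - 4*d/3) + 1) = 2 + (6 - 4*d/3) = 8 - 4*d/3)
(94*H(4))*j = (94*(8 - 4/3*4))*41 = (94*(8 - 16/3))*41 = (94*(8/3))*41 = (752/3)*41 = 30832/3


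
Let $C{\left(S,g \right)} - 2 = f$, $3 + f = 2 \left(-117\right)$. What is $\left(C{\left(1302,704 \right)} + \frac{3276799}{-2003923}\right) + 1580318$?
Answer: $\frac{3166361388810}{2003923} \approx 1.5801 \cdot 10^{6}$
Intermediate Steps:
$f = -237$ ($f = -3 + 2 \left(-117\right) = -3 - 234 = -237$)
$C{\left(S,g \right)} = -235$ ($C{\left(S,g \right)} = 2 - 237 = -235$)
$\left(C{\left(1302,704 \right)} + \frac{3276799}{-2003923}\right) + 1580318 = \left(-235 + \frac{3276799}{-2003923}\right) + 1580318 = \left(-235 + 3276799 \left(- \frac{1}{2003923}\right)\right) + 1580318 = \left(-235 - \frac{3276799}{2003923}\right) + 1580318 = - \frac{474198704}{2003923} + 1580318 = \frac{3166361388810}{2003923}$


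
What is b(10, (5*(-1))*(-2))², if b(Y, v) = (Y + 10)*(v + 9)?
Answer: 144400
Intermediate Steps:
b(Y, v) = (9 + v)*(10 + Y) (b(Y, v) = (10 + Y)*(9 + v) = (9 + v)*(10 + Y))
b(10, (5*(-1))*(-2))² = (90 + 9*10 + 10*((5*(-1))*(-2)) + 10*((5*(-1))*(-2)))² = (90 + 90 + 10*(-5*(-2)) + 10*(-5*(-2)))² = (90 + 90 + 10*10 + 10*10)² = (90 + 90 + 100 + 100)² = 380² = 144400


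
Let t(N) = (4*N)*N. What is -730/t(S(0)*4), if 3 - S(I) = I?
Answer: -365/288 ≈ -1.2674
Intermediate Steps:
S(I) = 3 - I
t(N) = 4*N²
-730/t(S(0)*4) = -730*1/(64*(3 - 1*0)²) = -730*1/(64*(3 + 0)²) = -730/(4*(3*4)²) = -730/(4*12²) = -730/(4*144) = -730/576 = -730*1/576 = -365/288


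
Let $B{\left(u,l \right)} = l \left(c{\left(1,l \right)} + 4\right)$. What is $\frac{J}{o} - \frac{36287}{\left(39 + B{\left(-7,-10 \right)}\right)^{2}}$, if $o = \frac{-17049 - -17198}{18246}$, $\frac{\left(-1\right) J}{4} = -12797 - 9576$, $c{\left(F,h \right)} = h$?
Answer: $\frac{16003763577869}{1460349} \approx 1.0959 \cdot 10^{7}$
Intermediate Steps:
$J = 89492$ ($J = - 4 \left(-12797 - 9576\right) = \left(-4\right) \left(-22373\right) = 89492$)
$B{\left(u,l \right)} = l \left(4 + l\right)$ ($B{\left(u,l \right)} = l \left(l + 4\right) = l \left(4 + l\right)$)
$o = \frac{149}{18246}$ ($o = \left(-17049 + 17198\right) \frac{1}{18246} = 149 \cdot \frac{1}{18246} = \frac{149}{18246} \approx 0.0081662$)
$\frac{J}{o} - \frac{36287}{\left(39 + B{\left(-7,-10 \right)}\right)^{2}} = \frac{89492}{\frac{149}{18246}} - \frac{36287}{\left(39 - 10 \left(4 - 10\right)\right)^{2}} = 89492 \cdot \frac{18246}{149} - \frac{36287}{\left(39 - -60\right)^{2}} = \frac{1632871032}{149} - \frac{36287}{\left(39 + 60\right)^{2}} = \frac{1632871032}{149} - \frac{36287}{99^{2}} = \frac{1632871032}{149} - \frac{36287}{9801} = \frac{16003763577869}{1460349}$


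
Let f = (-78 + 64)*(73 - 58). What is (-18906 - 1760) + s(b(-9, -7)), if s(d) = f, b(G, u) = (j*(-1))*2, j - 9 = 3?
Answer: -20876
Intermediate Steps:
j = 12 (j = 9 + 3 = 12)
f = -210 (f = -14*15 = -210)
b(G, u) = -24 (b(G, u) = (12*(-1))*2 = -12*2 = -24)
s(d) = -210
(-18906 - 1760) + s(b(-9, -7)) = (-18906 - 1760) - 210 = -20666 - 210 = -20876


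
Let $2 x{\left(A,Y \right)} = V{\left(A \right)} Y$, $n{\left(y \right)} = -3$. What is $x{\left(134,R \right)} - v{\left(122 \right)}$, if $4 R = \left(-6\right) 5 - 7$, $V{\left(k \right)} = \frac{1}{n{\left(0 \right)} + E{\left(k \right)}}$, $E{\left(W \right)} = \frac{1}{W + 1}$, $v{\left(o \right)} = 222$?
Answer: $- \frac{712509}{3232} \approx -220.45$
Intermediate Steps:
$E{\left(W \right)} = \frac{1}{1 + W}$
$V{\left(k \right)} = \frac{1}{-3 + \frac{1}{1 + k}}$
$R = - \frac{37}{4}$ ($R = \frac{\left(-6\right) 5 - 7}{4} = \frac{-30 - 7}{4} = \frac{1}{4} \left(-37\right) = - \frac{37}{4} \approx -9.25$)
$x{\left(A,Y \right)} = \frac{Y \left(-1 - A\right)}{2 \left(2 + 3 A\right)}$ ($x{\left(A,Y \right)} = \frac{\frac{-1 - A}{2 + 3 A} Y}{2} = \frac{Y \frac{1}{2 + 3 A} \left(-1 - A\right)}{2} = \frac{Y \left(-1 - A\right)}{2 \left(2 + 3 A\right)}$)
$x{\left(134,R \right)} - v{\left(122 \right)} = \left(-1\right) \left(- \frac{37}{4}\right) \frac{1}{4 + 6 \cdot 134} \left(1 + 134\right) - 222 = \left(-1\right) \left(- \frac{37}{4}\right) \frac{1}{4 + 804} \cdot 135 - 222 = \left(-1\right) \left(- \frac{37}{4}\right) \frac{1}{808} \cdot 135 - 222 = \frac{4995}{3232} - 222 = - \frac{712509}{3232}$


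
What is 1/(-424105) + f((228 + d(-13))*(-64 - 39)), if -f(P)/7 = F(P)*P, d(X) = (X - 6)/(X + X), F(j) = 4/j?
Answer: -11874941/424105 ≈ -28.000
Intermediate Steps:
d(X) = (-6 + X)/(2*X) (d(X) = (-6 + X)/((2*X)) = (-6 + X)*(1/(2*X)) = (-6 + X)/(2*X))
f(P) = -28 (f(P) = -7*4/P*P = -7*4 = -28)
1/(-424105) + f((228 + d(-13))*(-64 - 39)) = 1/(-424105) - 28 = -1/424105 - 28 = -11874941/424105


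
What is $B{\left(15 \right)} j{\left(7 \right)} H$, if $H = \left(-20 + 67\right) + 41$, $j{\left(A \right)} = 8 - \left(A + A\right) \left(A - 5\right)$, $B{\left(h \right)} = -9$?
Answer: $15840$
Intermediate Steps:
$j{\left(A \right)} = 8 - 2 A \left(-5 + A\right)$
$H = 88$ ($H = 47 + 41 = 88$)
$B{\left(15 \right)} j{\left(7 \right)} H = - 9 \left(8 - 2 \cdot 7^{2} + 10 \cdot 7\right) 88 = - 9 \left(8 - 98 + 70\right) 88 = \left(-9\right) \left(-20\right) 88 = 180 \cdot 88 = 15840$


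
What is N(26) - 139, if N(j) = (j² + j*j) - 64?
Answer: 1149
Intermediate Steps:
N(j) = -64 + 2*j² (N(j) = (j² + j²) - 64 = 2*j² - 64 = -64 + 2*j²)
N(26) - 139 = (-64 + 2*26²) - 139 = (-64 + 2*676) - 139 = (-64 + 1352) - 139 = 1288 - 139 = 1149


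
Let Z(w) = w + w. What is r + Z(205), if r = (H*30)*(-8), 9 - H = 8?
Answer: 170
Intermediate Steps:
H = 1 (H = 9 - 1*8 = 9 - 8 = 1)
Z(w) = 2*w
r = -240 (r = (1*30)*(-8) = 30*(-8) = -240)
r + Z(205) = -240 + 2*205 = -240 + 410 = 170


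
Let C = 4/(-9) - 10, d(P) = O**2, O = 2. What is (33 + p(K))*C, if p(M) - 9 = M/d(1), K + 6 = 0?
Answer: -423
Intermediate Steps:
d(P) = 4 (d(P) = 2**2 = 4)
K = -6 (K = -6 + 0 = -6)
p(M) = 9 + M/4
C = -94/9 (C = 4*(-1/9) - 10 = -4/9 - 10 = -94/9 ≈ -10.444)
(33 + p(K))*C = (33 + (9 + (1/4)*(-6)))*(-94/9) = (33 + (9 - 3/2))*(-94/9) = (33 + 15/2)*(-94/9) = (81/2)*(-94/9) = -423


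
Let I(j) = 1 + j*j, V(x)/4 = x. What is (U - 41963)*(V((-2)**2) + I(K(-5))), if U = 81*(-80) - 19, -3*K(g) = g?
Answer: -2875412/3 ≈ -9.5847e+5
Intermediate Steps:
V(x) = 4*x
K(g) = -g/3
I(j) = 1 + j**2
U = -6499 (U = -6480 - 19 = -6499)
(U - 41963)*(V((-2)**2) + I(K(-5))) = (-6499 - 41963)*(4*(-2)**2 + (1 + (-1/3*(-5))**2)) = -48462*(4*4 + (1 + (5/3)**2)) = -48462*(16 + (1 + 25/9)) = -48462*(16 + 34/9) = -48462*178/9 = -2875412/3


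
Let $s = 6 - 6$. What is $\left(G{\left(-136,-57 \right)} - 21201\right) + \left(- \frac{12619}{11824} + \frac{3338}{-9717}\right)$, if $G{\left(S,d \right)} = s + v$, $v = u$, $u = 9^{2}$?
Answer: $- \frac{2426719312295}{114893808} \approx -21121.0$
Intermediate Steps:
$u = 81$
$v = 81$
$s = 0$ ($s = 6 - 6 = 0$)
$G{\left(S,d \right)} = 81$ ($G{\left(S,d \right)} = 0 + 81 = 81$)
$\left(G{\left(-136,-57 \right)} - 21201\right) + \left(- \frac{12619}{11824} + \frac{3338}{-9717}\right) = \left(81 - 21201\right) + \left(- \frac{12619}{11824} + \frac{3338}{-9717}\right) = -21120 + \left(\left(-12619\right) \frac{1}{11824} + 3338 \left(- \frac{1}{9717}\right)\right) = -21120 - \frac{162087335}{114893808} = - \frac{2426719312295}{114893808}$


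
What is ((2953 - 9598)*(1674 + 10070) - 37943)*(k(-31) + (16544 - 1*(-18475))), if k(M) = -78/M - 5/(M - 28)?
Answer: -5001172483468084/1829 ≈ -2.7344e+12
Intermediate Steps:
k(M) = -78/M - 5/(-28 + M)
((2953 - 9598)*(1674 + 10070) - 37943)*(k(-31) + (16544 - 1*(-18475))) = ((2953 - 9598)*(1674 + 10070) - 37943)*((2184 - 83*(-31))/((-31)*(-28 - 31)) + (16544 - 1*(-18475))) = (-6645*11744 - 37943)*(-1/31*(2184 + 2573)/(-59) + (16544 + 18475)) = (-78038880 - 37943)*(-1/31*(-1/59)*4757 + 35019) = -78076823*(4757/1829 + 35019) = -78076823*64054508/1829 = -5001172483468084/1829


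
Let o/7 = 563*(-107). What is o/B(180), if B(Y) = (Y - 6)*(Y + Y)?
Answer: -421687/62640 ≈ -6.7319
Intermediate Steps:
B(Y) = 2*Y*(-6 + Y) (B(Y) = (-6 + Y)*(2*Y) = 2*Y*(-6 + Y))
o = -421687 (o = 7*(563*(-107)) = 7*(-60241) = -421687)
o/B(180) = -421687*1/(360*(-6 + 180)) = -421687/(2*180*174) = -421687/62640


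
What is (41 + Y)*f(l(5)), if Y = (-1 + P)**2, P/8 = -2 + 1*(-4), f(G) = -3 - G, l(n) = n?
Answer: -19536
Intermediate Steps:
P = -48 (P = 8*(-2 + 1*(-4)) = 8*(-2 - 4) = 8*(-6) = -48)
Y = 2401 (Y = (-1 - 48)**2 = (-49)**2 = 2401)
(41 + Y)*f(l(5)) = (41 + 2401)*(-3 - 1*5) = 2442*(-3 - 5) = 2442*(-8) = -19536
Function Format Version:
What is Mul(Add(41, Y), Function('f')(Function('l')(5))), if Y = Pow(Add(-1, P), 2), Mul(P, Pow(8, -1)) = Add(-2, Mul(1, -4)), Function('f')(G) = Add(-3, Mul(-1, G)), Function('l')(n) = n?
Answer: -19536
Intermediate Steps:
P = -48 (P = Mul(8, Add(-2, Mul(1, -4))) = Mul(8, Add(-2, -4)) = Mul(8, -6) = -48)
Y = 2401 (Y = Pow(Add(-1, -48), 2) = Pow(-49, 2) = 2401)
Mul(Add(41, Y), Function('f')(Function('l')(5))) = Mul(Add(41, 2401), Add(-3, Mul(-1, 5))) = Mul(2442, Add(-3, -5)) = Mul(2442, -8) = -19536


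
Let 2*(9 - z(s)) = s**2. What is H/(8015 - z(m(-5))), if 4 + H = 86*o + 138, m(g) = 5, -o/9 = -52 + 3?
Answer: 76120/16037 ≈ 4.7465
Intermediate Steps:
o = 441 (o = -9*(-52 + 3) = -9*(-49) = 441)
z(s) = 9 - s**2/2
H = 38060 (H = -4 + (86*441 + 138) = -4 + (37926 + 138) = -4 + 38064 = 38060)
H/(8015 - z(m(-5))) = 38060/(8015 - (9 - 1/2*5**2)) = 38060/(8015 - (9 - 1/2*25)) = 38060/(8015 - (9 - 25/2)) = 38060/(8015 - 1*(-7/2)) = 38060/(8015 + 7/2) = 38060/(16037/2) = 38060*(2/16037) = 76120/16037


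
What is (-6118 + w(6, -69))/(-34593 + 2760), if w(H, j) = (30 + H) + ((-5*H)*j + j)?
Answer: 4081/31833 ≈ 0.12820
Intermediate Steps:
w(H, j) = 30 + H + j - 5*H*j (w(H, j) = (30 + H) + (-5*H*j + j) = (30 + H) + (j - 5*H*j) = 30 + H + j - 5*H*j)
(-6118 + w(6, -69))/(-34593 + 2760) = (-6118 + (30 + 6 - 69 - 5*6*(-69)))/(-34593 + 2760) = (-6118 + (30 + 6 - 69 + 2070))/(-31833) = (-6118 + 2037)*(-1/31833) = -4081*(-1/31833) = 4081/31833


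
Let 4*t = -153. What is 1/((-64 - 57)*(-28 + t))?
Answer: 4/32065 ≈ 0.00012475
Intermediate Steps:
t = -153/4 (t = (¼)*(-153) = -153/4 ≈ -38.250)
1/((-64 - 57)*(-28 + t)) = 1/((-64 - 57)*(-28 - 153/4)) = 1/(-121*(-265/4)) = 1/(32065/4) = 4/32065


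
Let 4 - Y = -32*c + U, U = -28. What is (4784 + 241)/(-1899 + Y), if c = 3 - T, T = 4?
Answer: -1675/633 ≈ -2.6461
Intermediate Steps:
c = -1 (c = 3 - 1*4 = 3 - 4 = -1)
Y = 0 (Y = 4 - (-32*(-1) - 28) = 4 - (32 - 28) = 4 - 1*4 = 4 - 4 = 0)
(4784 + 241)/(-1899 + Y) = (4784 + 241)/(-1899 + 0) = 5025/(-1899) = 5025*(-1/1899) = -1675/633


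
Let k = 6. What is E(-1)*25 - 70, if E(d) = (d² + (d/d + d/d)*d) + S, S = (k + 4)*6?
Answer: 1405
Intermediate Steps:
S = 60 (S = (6 + 4)*6 = 10*6 = 60)
E(d) = 60 + d² + 2*d (E(d) = (d² + (d/d + d/d)*d) + 60 = (d² + (1 + 1)*d) + 60 = (d² + 2*d) + 60 = 60 + d² + 2*d)
E(-1)*25 - 70 = (60 + (-1)² + 2*(-1))*25 - 70 = (60 + 1 - 2)*25 - 70 = 59*25 - 70 = 1475 - 70 = 1405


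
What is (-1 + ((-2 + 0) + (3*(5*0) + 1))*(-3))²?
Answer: 4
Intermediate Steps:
(-1 + ((-2 + 0) + (3*(5*0) + 1))*(-3))² = (-1 + (-2 + (3*0 + 1))*(-3))² = (-1 + (-2 + (0 + 1))*(-3))² = (-1 + (-2 + 1)*(-3))² = (-1 - 1*(-3))² = (-1 + 3)² = 2² = 4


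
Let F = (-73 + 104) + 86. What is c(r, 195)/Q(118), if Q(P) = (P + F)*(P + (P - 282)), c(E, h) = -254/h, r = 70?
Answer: 127/1053975 ≈ 0.00012050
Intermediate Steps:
F = 117 (F = 31 + 86 = 117)
Q(P) = (-282 + 2*P)*(117 + P) (Q(P) = (P + 117)*(P + (P - 282)) = (117 + P)*(P + (-282 + P)) = (117 + P)*(-282 + 2*P) = (-282 + 2*P)*(117 + P))
c(r, 195)/Q(118) = (-254/195)/(-32994 - 48*118 + 2*118²) = (-254*1/195)/(-32994 - 5664 + 2*13924) = -254/(195*(-32994 - 5664 + 27848)) = -254/195/(-10810) = -254/195*(-1/10810) = 127/1053975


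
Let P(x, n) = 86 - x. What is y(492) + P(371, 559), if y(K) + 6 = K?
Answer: 201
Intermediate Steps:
y(K) = -6 + K
y(492) + P(371, 559) = (-6 + 492) + (86 - 1*371) = 486 + (86 - 371) = 486 - 285 = 201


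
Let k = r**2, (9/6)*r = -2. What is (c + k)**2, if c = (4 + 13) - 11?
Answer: 4900/81 ≈ 60.494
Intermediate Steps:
r = -4/3 (r = (2/3)*(-2) = -4/3 ≈ -1.3333)
c = 6 (c = 17 - 11 = 6)
k = 16/9 (k = (-4/3)**2 = 16/9 ≈ 1.7778)
(c + k)**2 = (6 + 16/9)**2 = (70/9)**2 = 4900/81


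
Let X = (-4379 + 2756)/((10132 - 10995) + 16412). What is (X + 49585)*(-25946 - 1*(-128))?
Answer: -6635187634452/5183 ≈ -1.2802e+9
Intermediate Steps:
X = -541/5183 (X = -1623/(-863 + 16412) = -1623/15549 = -1623*1/15549 = -541/5183 ≈ -0.10438)
(X + 49585)*(-25946 - 1*(-128)) = (-541/5183 + 49585)*(-25946 - 1*(-128)) = 256998514*(-25946 + 128)/5183 = (256998514/5183)*(-25818) = -6635187634452/5183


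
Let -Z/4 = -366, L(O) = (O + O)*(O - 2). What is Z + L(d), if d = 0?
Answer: 1464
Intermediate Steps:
L(O) = 2*O*(-2 + O) (L(O) = (2*O)*(-2 + O) = 2*O*(-2 + O))
Z = 1464 (Z = -4*(-366) = 1464)
Z + L(d) = 1464 + 2*0*(-2 + 0) = 1464 + 2*0*(-2) = 1464 + 0 = 1464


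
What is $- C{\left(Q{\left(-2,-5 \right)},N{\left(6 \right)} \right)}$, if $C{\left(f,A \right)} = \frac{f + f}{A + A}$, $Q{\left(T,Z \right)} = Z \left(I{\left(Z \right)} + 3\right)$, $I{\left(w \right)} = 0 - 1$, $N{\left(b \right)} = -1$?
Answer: $-10$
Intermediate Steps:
$I{\left(w \right)} = -1$
$Q{\left(T,Z \right)} = 2 Z$ ($Q{\left(T,Z \right)} = Z \left(-1 + 3\right) = Z 2 = 2 Z$)
$C{\left(f,A \right)} = \frac{f}{A}$ ($C{\left(f,A \right)} = \frac{2 f}{2 A} = 2 f \frac{1}{2 A} = \frac{f}{A}$)
$- C{\left(Q{\left(-2,-5 \right)},N{\left(6 \right)} \right)} = - \frac{2 \left(-5\right)}{-1} = - \left(-10\right) \left(-1\right) = \left(-1\right) 10 = -10$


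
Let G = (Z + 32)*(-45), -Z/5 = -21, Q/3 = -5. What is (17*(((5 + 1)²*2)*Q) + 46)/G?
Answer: 18314/6165 ≈ 2.9706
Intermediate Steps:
Q = -15 (Q = 3*(-5) = -15)
Z = 105 (Z = -5*(-21) = 105)
G = -6165 (G = (105 + 32)*(-45) = 137*(-45) = -6165)
(17*(((5 + 1)²*2)*Q) + 46)/G = (17*(((5 + 1)²*2)*(-15)) + 46)/(-6165) = (17*((6²*2)*(-15)) + 46)*(-1/6165) = (17*((36*2)*(-15)) + 46)*(-1/6165) = (17*(72*(-15)) + 46)*(-1/6165) = (17*(-1080) + 46)*(-1/6165) = (-18360 + 46)*(-1/6165) = -18314*(-1/6165) = 18314/6165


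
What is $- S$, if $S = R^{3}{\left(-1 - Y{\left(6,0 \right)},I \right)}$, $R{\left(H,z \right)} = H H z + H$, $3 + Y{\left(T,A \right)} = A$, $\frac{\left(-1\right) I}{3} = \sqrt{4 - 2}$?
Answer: $-1736 + 3600 \sqrt{2} \approx 3355.2$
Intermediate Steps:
$I = - 3 \sqrt{2}$ ($I = - 3 \sqrt{4 - 2} = - 3 \sqrt{2} \approx -4.2426$)
$Y{\left(T,A \right)} = -3 + A$
$R{\left(H,z \right)} = H + z H^{2}$ ($R{\left(H,z \right)} = H^{2} z + H = z H^{2} + H = H + z H^{2}$)
$S = \left(2 - 12 \sqrt{2}\right)^{3}$ ($S = \left(\left(-1 - \left(-3 + 0\right)\right) \left(1 + \left(-1 - \left(-3 + 0\right)\right) \left(- 3 \sqrt{2}\right)\right)\right)^{3} = \left(\left(-1 - -3\right) \left(1 + \left(-1 - -3\right) \left(- 3 \sqrt{2}\right)\right)\right)^{3} = \left(\left(-1 + 3\right) \left(1 + \left(-1 + 3\right) \left(- 3 \sqrt{2}\right)\right)\right)^{3} = \left(2 \left(1 + 2 \left(- 3 \sqrt{2}\right)\right)\right)^{3} = \left(2 \left(1 - 6 \sqrt{2}\right)\right)^{3} = \left(2 - 12 \sqrt{2}\right)^{3} \approx -3355.2$)
$- S = - (1736 - 3600 \sqrt{2}) = -1736 + 3600 \sqrt{2}$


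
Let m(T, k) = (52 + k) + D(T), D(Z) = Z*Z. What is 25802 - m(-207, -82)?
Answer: -17017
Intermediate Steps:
D(Z) = Z**2
m(T, k) = 52 + k + T**2 (m(T, k) = (52 + k) + T**2 = 52 + k + T**2)
25802 - m(-207, -82) = 25802 - (52 - 82 + (-207)**2) = 25802 - (52 - 82 + 42849) = 25802 - 1*42819 = 25802 - 42819 = -17017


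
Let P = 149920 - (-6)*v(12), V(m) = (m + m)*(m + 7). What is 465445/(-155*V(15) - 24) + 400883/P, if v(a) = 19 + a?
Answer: -14423067539/7679723172 ≈ -1.8781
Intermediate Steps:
V(m) = 2*m*(7 + m) (V(m) = (2*m)*(7 + m) = 2*m*(7 + m))
P = 150106 (P = 149920 - (-6)*(19 + 12) = 149920 - (-6)*31 = 149920 - 1*(-186) = 149920 + 186 = 150106)
465445/(-155*V(15) - 24) + 400883/P = 465445/(-310*15*(7 + 15) - 24) + 400883/150106 = 465445/(-310*15*22 - 24) + 400883*(1/150106) = 465445/(-155*660 - 24) + 400883/150106 = 465445/(-102300 - 24) + 400883/150106 = 465445/(-102324) + 400883/150106 = 465445*(-1/102324) + 400883/150106 = -465445/102324 + 400883/150106 = -14423067539/7679723172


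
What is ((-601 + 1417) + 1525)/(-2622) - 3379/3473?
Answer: -738697/395922 ≈ -1.8658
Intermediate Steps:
((-601 + 1417) + 1525)/(-2622) - 3379/3473 = (816 + 1525)*(-1/2622) - 3379*1/3473 = 2341*(-1/2622) - 3379/3473 = -2341/2622 - 3379/3473 = -738697/395922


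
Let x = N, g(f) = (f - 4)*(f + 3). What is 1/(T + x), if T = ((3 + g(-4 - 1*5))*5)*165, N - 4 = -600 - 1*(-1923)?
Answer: 1/68152 ≈ 1.4673e-5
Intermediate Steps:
N = 1327 (N = 4 + (-600 - 1*(-1923)) = 4 + (-600 + 1923) = 4 + 1323 = 1327)
g(f) = (-4 + f)*(3 + f)
x = 1327
T = 66825 (T = ((3 + (-12 + (-4 - 1*5)**2 - (-4 - 1*5)))*5)*165 = ((3 + (-12 + (-4 - 5)**2 - (-4 - 5)))*5)*165 = ((3 + (-12 + (-9)**2 - 1*(-9)))*5)*165 = ((3 + (-12 + 81 + 9))*5)*165 = ((3 + 78)*5)*165 = (81*5)*165 = 405*165 = 66825)
1/(T + x) = 1/(66825 + 1327) = 1/68152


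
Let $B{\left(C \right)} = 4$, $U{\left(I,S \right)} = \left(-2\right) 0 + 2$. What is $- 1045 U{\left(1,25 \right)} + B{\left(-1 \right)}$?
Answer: $-2086$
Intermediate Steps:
$U{\left(I,S \right)} = 2$ ($U{\left(I,S \right)} = 0 + 2 = 2$)
$- 1045 U{\left(1,25 \right)} + B{\left(-1 \right)} = \left(-1045\right) 2 + 4 = -2090 + 4 = -2086$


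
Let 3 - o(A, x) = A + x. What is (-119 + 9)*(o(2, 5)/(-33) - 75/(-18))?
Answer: -1415/3 ≈ -471.67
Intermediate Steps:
o(A, x) = 3 - A - x (o(A, x) = 3 - (A + x) = 3 + (-A - x) = 3 - A - x)
(-119 + 9)*(o(2, 5)/(-33) - 75/(-18)) = (-119 + 9)*((3 - 1*2 - 1*5)/(-33) - 75/(-18)) = -110*((3 - 2 - 5)*(-1/33) - 75*(-1/18)) = -110*(-4*(-1/33) + 25/6) = -110*(4/33 + 25/6) = -110*283/66 = -1415/3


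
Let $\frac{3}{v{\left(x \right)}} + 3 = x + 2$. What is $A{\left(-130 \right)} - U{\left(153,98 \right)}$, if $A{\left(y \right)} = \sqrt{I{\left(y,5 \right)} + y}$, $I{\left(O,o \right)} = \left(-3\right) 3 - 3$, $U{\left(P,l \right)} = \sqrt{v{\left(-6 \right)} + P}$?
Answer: $- \frac{2 \sqrt{1869}}{7} + i \sqrt{142} \approx -12.352 + 11.916 i$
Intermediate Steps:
$v{\left(x \right)} = \frac{3}{-1 + x}$ ($v{\left(x \right)} = \frac{3}{-3 + \left(x + 2\right)} = \frac{3}{-3 + \left(2 + x\right)} = \frac{3}{-1 + x}$)
$U{\left(P,l \right)} = \sqrt{- \frac{3}{7} + P}$ ($U{\left(P,l \right)} = \sqrt{\frac{3}{-1 - 6} + P} = \sqrt{\frac{3}{-7} + P} = \sqrt{3 \left(- \frac{1}{7}\right) + P} = \sqrt{- \frac{3}{7} + P}$)
$I{\left(O,o \right)} = -12$ ($I{\left(O,o \right)} = -9 - 3 = -12$)
$A{\left(y \right)} = \sqrt{-12 + y}$
$A{\left(-130 \right)} - U{\left(153,98 \right)} = \sqrt{-12 - 130} - \frac{\sqrt{-21 + 49 \cdot 153}}{7} = \sqrt{-142} - \frac{\sqrt{-21 + 7497}}{7} = i \sqrt{142} - \frac{\sqrt{7476}}{7} = i \sqrt{142} - \frac{2 \sqrt{1869}}{7} = - \frac{2 \sqrt{1869}}{7} + i \sqrt{142}$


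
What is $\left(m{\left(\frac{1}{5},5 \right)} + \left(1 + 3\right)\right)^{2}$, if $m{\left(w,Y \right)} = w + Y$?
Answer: $\frac{2116}{25} \approx 84.64$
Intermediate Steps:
$m{\left(w,Y \right)} = Y + w$
$\left(m{\left(\frac{1}{5},5 \right)} + \left(1 + 3\right)\right)^{2} = \left(\left(5 + \frac{1}{5}\right) + \left(1 + 3\right)\right)^{2} = \left(\left(5 + \frac{1}{5}\right) + 4\right)^{2} = \left(\frac{26}{5} + 4\right)^{2} = \left(\frac{46}{5}\right)^{2} = \frac{2116}{25}$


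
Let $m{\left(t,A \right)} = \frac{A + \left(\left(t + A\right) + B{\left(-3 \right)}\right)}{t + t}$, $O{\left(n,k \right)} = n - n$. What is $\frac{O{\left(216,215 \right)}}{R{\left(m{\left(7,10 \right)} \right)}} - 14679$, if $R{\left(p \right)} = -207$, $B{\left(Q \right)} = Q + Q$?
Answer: $-14679$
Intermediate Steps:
$O{\left(n,k \right)} = 0$
$B{\left(Q \right)} = 2 Q$
$m{\left(t,A \right)} = \frac{-6 + t + 2 A}{2 t}$ ($m{\left(t,A \right)} = \frac{A + \left(\left(t + A\right) + 2 \left(-3\right)\right)}{t + t} = \frac{A - \left(6 - A - t\right)}{2 t} = \left(A + \left(-6 + A + t\right)\right) \frac{1}{2 t} = \left(-6 + t + 2 A\right) \frac{1}{2 t} = \frac{-6 + t + 2 A}{2 t}$)
$\frac{O{\left(216,215 \right)}}{R{\left(m{\left(7,10 \right)} \right)}} - 14679 = \frac{0}{-207} - 14679 = 0 \left(- \frac{1}{207}\right) - 14679 = 0 - 14679 = -14679$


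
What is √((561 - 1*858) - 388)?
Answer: I*√685 ≈ 26.173*I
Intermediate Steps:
√((561 - 1*858) - 388) = √((561 - 858) - 388) = √(-297 - 388) = √(-685) = I*√685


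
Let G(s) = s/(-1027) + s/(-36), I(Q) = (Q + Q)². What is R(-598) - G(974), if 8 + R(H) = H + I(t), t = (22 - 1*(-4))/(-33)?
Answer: -429103673/745602 ≈ -575.51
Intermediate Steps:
t = -26/33 (t = (22 + 4)*(-1/33) = 26*(-1/33) = -26/33 ≈ -0.78788)
I(Q) = 4*Q² (I(Q) = (2*Q)² = 4*Q²)
G(s) = -1063*s/36972 (G(s) = s*(-1/1027) + s*(-1/36) = -s/1027 - s/36 = -1063*s/36972)
R(H) = -6008/1089 + H (R(H) = -8 + (H + 4*(-26/33)²) = -8 + (H + 4*(676/1089)) = -8 + (H + 2704/1089) = -8 + (2704/1089 + H) = -6008/1089 + H)
R(-598) - G(974) = (-6008/1089 - 598) - (-1063)*974/36972 = -657230/1089 - 1*(-517681/18486) = -657230/1089 + 517681/18486 = -429103673/745602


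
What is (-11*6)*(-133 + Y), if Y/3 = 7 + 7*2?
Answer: 4620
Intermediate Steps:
Y = 63 (Y = 3*(7 + 7*2) = 3*(7 + 14) = 3*21 = 63)
(-11*6)*(-133 + Y) = (-11*6)*(-133 + 63) = -66*(-70) = 4620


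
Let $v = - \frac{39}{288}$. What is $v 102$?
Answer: $- \frac{221}{16} \approx -13.813$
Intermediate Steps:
$v = - \frac{13}{96}$ ($v = - \frac{39}{288} = \left(-1\right) \frac{13}{96} = - \frac{13}{96} \approx -0.13542$)
$v 102 = \left(- \frac{13}{96}\right) 102 = - \frac{221}{16}$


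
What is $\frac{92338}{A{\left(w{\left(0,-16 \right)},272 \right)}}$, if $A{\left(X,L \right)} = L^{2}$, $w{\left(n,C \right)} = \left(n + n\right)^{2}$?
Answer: $\frac{46169}{36992} \approx 1.2481$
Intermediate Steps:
$w{\left(n,C \right)} = 4 n^{2}$ ($w{\left(n,C \right)} = \left(2 n\right)^{2} = 4 n^{2}$)
$\frac{92338}{A{\left(w{\left(0,-16 \right)},272 \right)}} = \frac{92338}{272^{2}} = \frac{92338}{73984} = 92338 \cdot \frac{1}{73984} = \frac{46169}{36992}$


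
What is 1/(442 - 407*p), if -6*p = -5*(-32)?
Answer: 3/33886 ≈ 8.8532e-5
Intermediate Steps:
p = -80/3 (p = -(-5)*(-32)/6 = -1/6*160 = -80/3 ≈ -26.667)
1/(442 - 407*p) = 1/(442 - 407*(-80/3)) = 1/(442 + 32560/3) = 1/(33886/3) = 3/33886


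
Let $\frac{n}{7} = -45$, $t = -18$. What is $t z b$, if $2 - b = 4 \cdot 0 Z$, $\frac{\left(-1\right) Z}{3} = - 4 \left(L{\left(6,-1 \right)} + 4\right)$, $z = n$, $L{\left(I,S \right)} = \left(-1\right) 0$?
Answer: $11340$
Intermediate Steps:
$n = -315$ ($n = 7 \left(-45\right) = -315$)
$L{\left(I,S \right)} = 0$
$z = -315$
$Z = 48$ ($Z = - 3 \left(- 4 \left(0 + 4\right)\right) = - 3 \left(\left(-4\right) 4\right) = \left(-3\right) \left(-16\right) = 48$)
$b = 2$ ($b = 2 - 4 \cdot 0 \cdot 48 = 2 - 0 \cdot 48 = 2 - 0 = 2 + 0 = 2$)
$t z b = \left(-18\right) \left(-315\right) 2 = 5670 \cdot 2 = 11340$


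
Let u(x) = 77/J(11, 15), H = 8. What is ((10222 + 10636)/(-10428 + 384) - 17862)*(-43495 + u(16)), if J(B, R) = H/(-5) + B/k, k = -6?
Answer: 402121892876935/517266 ≈ 7.7740e+8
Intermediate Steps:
J(B, R) = -8/5 - B/6 (J(B, R) = 8/(-5) + B/(-6) = 8*(-⅕) + B*(-⅙) = -8/5 - B/6)
u(x) = -2310/103 (u(x) = 77/(-8/5 - ⅙*11) = 77/(-8/5 - 11/6) = 77/(-103/30) = 77*(-30/103) = -2310/103)
((10222 + 10636)/(-10428 + 384) - 17862)*(-43495 + u(16)) = ((10222 + 10636)/(-10428 + 384) - 17862)*(-43495 - 2310/103) = (20858/(-10044) - 17862)*(-4482295/103) = (20858*(-1/10044) - 17862)*(-4482295/103) = (-10429/5022 - 17862)*(-4482295/103) = -89713393/5022*(-4482295/103) = 402121892876935/517266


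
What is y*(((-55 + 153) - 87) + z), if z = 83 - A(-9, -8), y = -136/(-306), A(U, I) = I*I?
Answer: 40/3 ≈ 13.333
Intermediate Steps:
A(U, I) = I**2
y = 4/9 (y = -136*(-1/306) = 4/9 ≈ 0.44444)
z = 19 (z = 83 - 1*(-8)**2 = 83 - 1*64 = 83 - 64 = 19)
y*(((-55 + 153) - 87) + z) = 4*(((-55 + 153) - 87) + 19)/9 = 4*((98 - 87) + 19)/9 = 4*(11 + 19)/9 = (4/9)*30 = 40/3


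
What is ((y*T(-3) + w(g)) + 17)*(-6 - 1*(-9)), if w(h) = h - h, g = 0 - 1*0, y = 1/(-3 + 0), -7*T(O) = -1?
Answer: 356/7 ≈ 50.857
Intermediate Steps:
T(O) = ⅐ (T(O) = -⅐*(-1) = ⅐)
y = -⅓ (y = 1/(-3) = -⅓ ≈ -0.33333)
g = 0 (g = 0 + 0 = 0)
w(h) = 0
((y*T(-3) + w(g)) + 17)*(-6 - 1*(-9)) = ((-⅓*⅐ + 0) + 17)*(-6 - 1*(-9)) = ((-1/21 + 0) + 17)*(-6 + 9) = (-1/21 + 17)*3 = (356/21)*3 = 356/7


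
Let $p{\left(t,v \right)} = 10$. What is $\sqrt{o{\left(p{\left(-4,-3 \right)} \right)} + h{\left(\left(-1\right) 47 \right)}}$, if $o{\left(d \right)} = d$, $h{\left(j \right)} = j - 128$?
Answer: $i \sqrt{165} \approx 12.845 i$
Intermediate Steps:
$h{\left(j \right)} = -128 + j$
$\sqrt{o{\left(p{\left(-4,-3 \right)} \right)} + h{\left(\left(-1\right) 47 \right)}} = \sqrt{10 - 175} = \sqrt{-165} = i \sqrt{165}$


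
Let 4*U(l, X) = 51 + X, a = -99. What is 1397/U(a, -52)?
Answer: -5588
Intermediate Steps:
U(l, X) = 51/4 + X/4 (U(l, X) = (51 + X)/4 = 51/4 + X/4)
1397/U(a, -52) = 1397/(51/4 + (1/4)*(-52)) = 1397/(51/4 - 13) = 1397/(-1/4) = 1397*(-4) = -5588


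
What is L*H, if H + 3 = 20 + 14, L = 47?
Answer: 1457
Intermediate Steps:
H = 31 (H = -3 + (20 + 14) = -3 + 34 = 31)
L*H = 47*31 = 1457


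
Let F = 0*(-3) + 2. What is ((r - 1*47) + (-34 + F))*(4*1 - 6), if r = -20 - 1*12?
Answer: 222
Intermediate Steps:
F = 2 (F = 0 + 2 = 2)
r = -32 (r = -20 - 12 = -32)
((r - 1*47) + (-34 + F))*(4*1 - 6) = ((-32 - 1*47) + (-34 + 2))*(4*1 - 6) = ((-32 - 47) - 32)*(4 - 6) = (-79 - 32)*(-2) = -111*(-2) = 222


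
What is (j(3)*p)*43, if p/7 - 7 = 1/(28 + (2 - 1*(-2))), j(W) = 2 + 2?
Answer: 67725/8 ≈ 8465.6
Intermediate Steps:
j(W) = 4
p = 1575/32 (p = 49 + 7/(28 + (2 - 1*(-2))) = 49 + 7/(28 + (2 + 2)) = 49 + 7/(28 + 4) = 49 + 7/32 = 1575/32 ≈ 49.219)
(j(3)*p)*43 = (4*(1575/32))*43 = (1575/8)*43 = 67725/8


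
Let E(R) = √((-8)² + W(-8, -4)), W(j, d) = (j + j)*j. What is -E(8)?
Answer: -8*√3 ≈ -13.856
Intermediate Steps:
W(j, d) = 2*j² (W(j, d) = (2*j)*j = 2*j²)
E(R) = 8*√3 (E(R) = √((-8)² + 2*(-8)²) = √(64 + 2*64) = √(64 + 128) = √192 = 8*√3)
-E(8) = -8*√3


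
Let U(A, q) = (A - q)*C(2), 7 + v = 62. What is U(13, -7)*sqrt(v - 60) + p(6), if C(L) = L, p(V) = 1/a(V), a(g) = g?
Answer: 1/6 + 40*I*sqrt(5) ≈ 0.16667 + 89.443*I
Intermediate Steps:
v = 55 (v = -7 + 62 = 55)
p(V) = 1/V
U(A, q) = -2*q + 2*A (U(A, q) = (A - q)*2 = -2*q + 2*A)
U(13, -7)*sqrt(v - 60) + p(6) = (-2*(-7) + 2*13)*sqrt(55 - 60) + 1/6 = (14 + 26)*sqrt(-5) + 1/6 = 40*(I*sqrt(5)) + 1/6 = 40*I*sqrt(5) + 1/6 = 1/6 + 40*I*sqrt(5)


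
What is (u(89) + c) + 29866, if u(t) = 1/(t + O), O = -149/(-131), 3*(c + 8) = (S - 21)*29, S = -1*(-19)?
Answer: 352335107/11808 ≈ 29839.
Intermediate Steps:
S = 19
c = -82/3 (c = -8 + ((19 - 21)*29)/3 = -8 + (-2*29)/3 = -8 + (⅓)*(-58) = -8 - 58/3 = -82/3 ≈ -27.333)
O = 149/131 (O = -149*(-1/131) = 149/131 ≈ 1.1374)
u(t) = 1/(149/131 + t) (u(t) = 1/(t + 149/131) = 1/(149/131 + t))
(u(89) + c) + 29866 = (131/(149 + 131*89) - 82/3) + 29866 = (131/(149 + 11659) - 82/3) + 29866 = (131/11808 - 82/3) + 29866 = -322621/11808 + 29866 = 352335107/11808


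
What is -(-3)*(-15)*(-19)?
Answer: 855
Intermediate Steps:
-(-3)*(-15)*(-19) = -3*15*(-19) = -45*(-19) = 855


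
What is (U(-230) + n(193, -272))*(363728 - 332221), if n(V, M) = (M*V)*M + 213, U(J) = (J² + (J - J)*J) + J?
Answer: 451551865065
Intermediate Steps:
U(J) = J + J² (U(J) = (J² + 0*J) + J = (J² + 0) + J = J² + J = J + J²)
n(V, M) = 213 + V*M² (n(V, M) = V*M² + 213 = 213 + V*M²)
(U(-230) + n(193, -272))*(363728 - 332221) = (-230*(1 - 230) + (213 + 193*(-272)²))*(363728 - 332221) = (-230*(-229) + (213 + 193*73984))*31507 = (52670 + (213 + 14278912))*31507 = (52670 + 14279125)*31507 = 14331795*31507 = 451551865065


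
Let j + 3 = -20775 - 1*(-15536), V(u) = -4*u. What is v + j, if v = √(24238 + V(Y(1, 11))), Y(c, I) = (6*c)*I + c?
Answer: -5242 + √23970 ≈ -5087.2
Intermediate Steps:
Y(c, I) = c + 6*I*c (Y(c, I) = 6*I*c + c = c + 6*I*c)
v = √23970 (v = √(24238 - 4*(1 + 6*11)) = √(24238 - 4*(1 + 66)) = √(24238 - 4*67) = √(24238 - 268) = √23970 ≈ 154.82)
j = -5242 (j = -3 + (-20775 - 1*(-15536)) = -3 + (-20775 + 15536) = -3 - 5239 = -5242)
v + j = √23970 - 5242 = -5242 + √23970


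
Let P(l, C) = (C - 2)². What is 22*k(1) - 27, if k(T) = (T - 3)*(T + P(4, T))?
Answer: -115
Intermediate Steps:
P(l, C) = (-2 + C)²
k(T) = (-3 + T)*(T + (-2 + T)²) (k(T) = (T - 3)*(T + (-2 + T)²) = (-3 + T)*(T + (-2 + T)²))
22*k(1) - 27 = 22*(-12 + 1³ - 6*1² + 13*1) - 27 = 22*(-12 + 1 - 6*1 + 13) - 27 = 22*(-12 + 1 - 6 + 13) - 27 = 22*(-4) - 27 = -88 - 27 = -115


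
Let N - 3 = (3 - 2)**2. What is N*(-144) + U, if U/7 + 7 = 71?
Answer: -128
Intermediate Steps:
U = 448 (U = -49 + 7*71 = -49 + 497 = 448)
N = 4 (N = 3 + (3 - 2)**2 = 3 + 1**2 = 3 + 1 = 4)
N*(-144) + U = 4*(-144) + 448 = -576 + 448 = -128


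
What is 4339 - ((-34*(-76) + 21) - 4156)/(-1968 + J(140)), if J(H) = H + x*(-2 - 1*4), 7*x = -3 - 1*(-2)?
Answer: 55484953/12790 ≈ 4338.1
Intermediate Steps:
x = -1/7 (x = (-3 - 1*(-2))/7 = (-3 + 2)/7 = (1/7)*(-1) = -1/7 ≈ -0.14286)
J(H) = 6/7 + H (J(H) = H - (-2 - 1*4)/7 = H - (-2 - 4)/7 = H - 1/7*(-6) = H + 6/7 = 6/7 + H)
4339 - ((-34*(-76) + 21) - 4156)/(-1968 + J(140)) = 4339 - ((-34*(-76) + 21) - 4156)/(-1968 + (6/7 + 140)) = 4339 - ((2584 + 21) - 4156)/(-1968 + 986/7) = 4339 - (2605 - 4156)/(-12790/7) = 4339 - (-1551)*(-7)/12790 = 4339 - 1*10857/12790 = 4339 - 10857/12790 = 55484953/12790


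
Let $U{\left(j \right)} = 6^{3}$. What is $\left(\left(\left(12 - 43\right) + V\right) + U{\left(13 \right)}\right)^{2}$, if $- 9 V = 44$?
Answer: $\frac{2627641}{81} \approx 32440.0$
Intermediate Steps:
$V = - \frac{44}{9}$ ($V = \left(- \frac{1}{9}\right) 44 = - \frac{44}{9} \approx -4.8889$)
$U{\left(j \right)} = 216$
$\left(\left(\left(12 - 43\right) + V\right) + U{\left(13 \right)}\right)^{2} = \left(\left(\left(12 - 43\right) - \frac{44}{9}\right) + 216\right)^{2} = \left(\left(-31 - \frac{44}{9}\right) + 216\right)^{2} = \left(- \frac{323}{9} + 216\right)^{2} = \left(\frac{1621}{9}\right)^{2} = \frac{2627641}{81}$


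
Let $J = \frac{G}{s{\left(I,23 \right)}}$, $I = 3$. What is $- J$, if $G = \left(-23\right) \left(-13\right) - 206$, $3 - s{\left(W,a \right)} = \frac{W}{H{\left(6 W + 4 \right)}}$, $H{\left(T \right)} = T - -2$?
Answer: $- \frac{744}{23} \approx -32.348$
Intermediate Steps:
$H{\left(T \right)} = 2 + T$ ($H{\left(T \right)} = T + 2 = 2 + T$)
$s{\left(W,a \right)} = 3 - \frac{W}{6 + 6 W}$ ($s{\left(W,a \right)} = 3 - \frac{W}{2 + \left(6 W + 4\right)} = 3 - \frac{W}{2 + \left(4 + 6 W\right)} = 3 - \frac{W}{6 + 6 W}$)
$G = 93$ ($G = 299 - 206 = 93$)
$J = \frac{744}{23}$ ($J = \frac{93}{\frac{1}{6} \frac{1}{1 + 3} \left(18 + 17 \cdot 3\right)} = \frac{93}{\frac{1}{6} \cdot \frac{1}{4} \left(18 + 51\right)} = \frac{93}{\frac{1}{6} \cdot \frac{1}{4} \cdot 69} = \frac{93}{\frac{23}{8}} = 93 \cdot \frac{8}{23} = \frac{744}{23} \approx 32.348$)
$- J = \left(-1\right) \frac{744}{23} = - \frac{744}{23}$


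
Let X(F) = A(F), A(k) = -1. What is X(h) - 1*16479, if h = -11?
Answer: -16480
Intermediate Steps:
X(F) = -1
X(h) - 1*16479 = -1 - 1*16479 = -1 - 16479 = -16480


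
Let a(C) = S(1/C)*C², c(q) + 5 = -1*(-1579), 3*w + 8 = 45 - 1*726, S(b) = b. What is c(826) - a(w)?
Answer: 5411/3 ≈ 1803.7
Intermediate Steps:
w = -689/3 (w = -8/3 + (45 - 1*726)/3 = -8/3 + (45 - 726)/3 = -8/3 + (⅓)*(-681) = -8/3 - 227 = -689/3 ≈ -229.67)
c(q) = 1574 (c(q) = -5 - 1*(-1579) = -5 + 1579 = 1574)
a(C) = C (a(C) = C²/C = C)
c(826) - a(w) = 1574 - 1*(-689/3) = 1574 + 689/3 = 5411/3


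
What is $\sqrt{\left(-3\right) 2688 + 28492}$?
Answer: $2 \sqrt{5107} \approx 142.93$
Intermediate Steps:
$\sqrt{\left(-3\right) 2688 + 28492} = \sqrt{-8064 + 28492} = \sqrt{20428} = 2 \sqrt{5107}$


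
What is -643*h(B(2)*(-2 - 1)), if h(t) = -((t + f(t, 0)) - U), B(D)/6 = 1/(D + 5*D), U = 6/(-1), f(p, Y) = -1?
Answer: 4501/2 ≈ 2250.5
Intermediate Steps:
U = -6 (U = 6*(-1) = -6)
B(D) = 1/D (B(D) = 6/(D + 5*D) = 6/((6*D)) = 6*(1/(6*D)) = 1/D)
h(t) = -5 - t (h(t) = -((t - 1) - 1*(-6)) = -((-1 + t) + 6) = -(5 + t) = -5 - t)
-643*h(B(2)*(-2 - 1)) = -643*(-5 - (-2 - 1)/2) = -643*(-5 - (-3)/2) = -643*(-5 - 1*(-3/2)) = -643*(-5 + 3/2) = -643*(-7/2) = 4501/2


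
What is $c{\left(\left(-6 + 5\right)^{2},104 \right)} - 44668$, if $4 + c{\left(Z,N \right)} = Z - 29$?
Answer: $-44700$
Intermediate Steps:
$c{\left(Z,N \right)} = -33 + Z$ ($c{\left(Z,N \right)} = -4 + \left(Z - 29\right) = -4 + \left(-29 + Z\right) = -33 + Z$)
$c{\left(\left(-6 + 5\right)^{2},104 \right)} - 44668 = \left(-33 + \left(-6 + 5\right)^{2}\right) - 44668 = \left(-33 + \left(-1\right)^{2}\right) - 44668 = \left(-33 + 1\right) - 44668 = -32 - 44668 = -44700$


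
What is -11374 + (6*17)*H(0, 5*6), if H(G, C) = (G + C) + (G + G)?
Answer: -8314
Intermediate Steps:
H(G, C) = C + 3*G (H(G, C) = (C + G) + 2*G = C + 3*G)
-11374 + (6*17)*H(0, 5*6) = -11374 + (6*17)*(5*6 + 3*0) = -11374 + 102*(30 + 0) = -11374 + 102*30 = -11374 + 3060 = -8314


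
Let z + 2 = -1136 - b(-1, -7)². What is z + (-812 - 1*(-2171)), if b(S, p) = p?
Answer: 172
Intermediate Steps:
z = -1187 (z = -2 + (-1136 - 1*(-7)²) = -2 + (-1136 - 1*49) = -2 + (-1136 - 49) = -2 - 1185 = -1187)
z + (-812 - 1*(-2171)) = -1187 + (-812 - 1*(-2171)) = -1187 + (-812 + 2171) = -1187 + 1359 = 172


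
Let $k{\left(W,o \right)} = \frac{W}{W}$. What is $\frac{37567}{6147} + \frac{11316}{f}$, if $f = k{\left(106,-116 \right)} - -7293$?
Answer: $\frac{171786575}{22418109} \approx 7.6628$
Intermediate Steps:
$k{\left(W,o \right)} = 1$
$f = 7294$ ($f = 1 - -7293 = 1 + 7293 = 7294$)
$\frac{37567}{6147} + \frac{11316}{f} = \frac{37567}{6147} + \frac{11316}{7294} = 37567 \cdot \frac{1}{6147} + 11316 \cdot \frac{1}{7294} = \frac{37567}{6147} + \frac{5658}{3647} = \frac{171786575}{22418109}$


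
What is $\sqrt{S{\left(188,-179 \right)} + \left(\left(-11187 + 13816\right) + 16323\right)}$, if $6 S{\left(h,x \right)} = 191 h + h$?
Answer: $2 \sqrt{6242} \approx 158.01$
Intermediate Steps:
$S{\left(h,x \right)} = 32 h$ ($S{\left(h,x \right)} = \frac{191 h + h}{6} = \frac{192 h}{6} = 32 h$)
$\sqrt{S{\left(188,-179 \right)} + \left(\left(-11187 + 13816\right) + 16323\right)} = \sqrt{32 \cdot 188 + \left(\left(-11187 + 13816\right) + 16323\right)} = \sqrt{6016 + \left(2629 + 16323\right)} = \sqrt{6016 + 18952} = \sqrt{24968} = 2 \sqrt{6242}$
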